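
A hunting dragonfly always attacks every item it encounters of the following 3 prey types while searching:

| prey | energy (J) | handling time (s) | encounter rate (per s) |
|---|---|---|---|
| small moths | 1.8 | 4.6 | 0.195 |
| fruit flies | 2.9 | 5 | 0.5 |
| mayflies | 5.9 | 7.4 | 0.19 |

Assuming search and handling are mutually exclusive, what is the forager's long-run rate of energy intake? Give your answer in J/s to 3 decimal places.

R = (0.195×1.8 + 0.5×2.9 + 0.19×5.9) / (1 + 0.195×4.6 + 0.5×5 + 0.19×7.4) = 2.922/5.803 = 0.5035 J/s.

0.504 J/s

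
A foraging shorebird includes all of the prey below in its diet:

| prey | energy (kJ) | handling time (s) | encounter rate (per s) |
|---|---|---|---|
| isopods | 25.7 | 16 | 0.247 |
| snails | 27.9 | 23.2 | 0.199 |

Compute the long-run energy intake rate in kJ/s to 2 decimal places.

R = Σλ_iE_i / (1 + Σλ_ih_i)
Numerator: 0.247×25.7 + 0.199×27.9 = 11.9
Denominator: 1 + 0.247×16 + 0.199×23.2 = 9.569
R = 11.9/9.569 = 1.244 kJ/s

1.24 kJ/s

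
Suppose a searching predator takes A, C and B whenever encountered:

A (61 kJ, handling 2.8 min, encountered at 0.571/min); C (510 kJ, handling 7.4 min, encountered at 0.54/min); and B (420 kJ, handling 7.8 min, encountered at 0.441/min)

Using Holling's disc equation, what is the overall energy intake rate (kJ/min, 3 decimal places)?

Energy encountered per unit search time: 0.571×61 + 0.54×510 + 0.441×420 = 495.5 kJ/min.
Handling time per unit search time: 0.571×2.8 + 0.54×7.4 + 0.441×7.8 = 9.035.
Rate = 495.5/(1 + 9.035) = 49.37 kJ/min.

49.374 kJ/min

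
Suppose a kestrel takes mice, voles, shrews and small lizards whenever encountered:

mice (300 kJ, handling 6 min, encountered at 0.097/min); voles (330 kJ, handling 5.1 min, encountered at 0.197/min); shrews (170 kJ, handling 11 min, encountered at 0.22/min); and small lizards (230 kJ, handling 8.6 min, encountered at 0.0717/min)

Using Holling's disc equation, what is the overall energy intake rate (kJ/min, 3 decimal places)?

Energy encountered per unit search time: 0.097×300 + 0.197×330 + 0.22×170 + 0.0717×230 = 148 kJ/min.
Handling time per unit search time: 0.097×6 + 0.197×5.1 + 0.22×11 + 0.0717×8.6 = 4.623.
Rate = 148/(1 + 4.623) = 26.32 kJ/min.

26.319 kJ/min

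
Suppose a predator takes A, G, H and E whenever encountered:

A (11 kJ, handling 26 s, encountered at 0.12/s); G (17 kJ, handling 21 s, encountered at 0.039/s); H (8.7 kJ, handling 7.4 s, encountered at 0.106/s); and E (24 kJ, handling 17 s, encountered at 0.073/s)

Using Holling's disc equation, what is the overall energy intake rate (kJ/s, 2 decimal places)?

0.67 kJ/s

Energy encountered per unit search time: 0.12×11 + 0.039×17 + 0.106×8.7 + 0.073×24 = 4.657 kJ/s.
Handling time per unit search time: 0.12×26 + 0.039×21 + 0.106×7.4 + 0.073×17 = 5.964.
Rate = 4.657/(1 + 5.964) = 0.6687 kJ/s.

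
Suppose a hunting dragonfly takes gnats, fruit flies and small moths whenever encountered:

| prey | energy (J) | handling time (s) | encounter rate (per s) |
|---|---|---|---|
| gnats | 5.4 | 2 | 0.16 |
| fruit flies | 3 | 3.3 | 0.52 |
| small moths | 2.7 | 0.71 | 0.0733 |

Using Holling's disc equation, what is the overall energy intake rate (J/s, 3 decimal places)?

0.849 J/s

R = Σλ_iE_i / (1 + Σλ_ih_i)
Numerator: 0.16×5.4 + 0.52×3 + 0.0733×2.7 = 2.622
Denominator: 1 + 0.16×2 + 0.52×3.3 + 0.0733×0.71 = 3.088
R = 2.622/3.088 = 0.8491 J/s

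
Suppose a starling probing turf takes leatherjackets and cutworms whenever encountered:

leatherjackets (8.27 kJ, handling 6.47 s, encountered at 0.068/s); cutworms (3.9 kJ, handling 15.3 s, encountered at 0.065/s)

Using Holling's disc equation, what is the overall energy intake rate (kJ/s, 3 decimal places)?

Energy encountered per unit search time: 0.068×8.27 + 0.065×3.9 = 0.8159 kJ/s.
Handling time per unit search time: 0.068×6.47 + 0.065×15.3 = 1.434.
Rate = 0.8159/(1 + 1.434) = 0.3351 kJ/s.

0.335 kJ/s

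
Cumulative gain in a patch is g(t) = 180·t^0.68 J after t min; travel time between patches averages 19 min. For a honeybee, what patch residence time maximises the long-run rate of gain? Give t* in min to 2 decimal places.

40.38 min

By the marginal value theorem, leave when the instantaneous gain rate g'(t) equals the habitat-wide average g(t)/(T + t).
g'(t) = 0.68·180·t^-0.32. Setting 0.68·180·t^-0.32 = 180·t^0.68/(19+t) gives 0.68(19+t) = t, so 0.32·t = 0.68×19.
t* = 0.68×19/0.32 = 40.38 min.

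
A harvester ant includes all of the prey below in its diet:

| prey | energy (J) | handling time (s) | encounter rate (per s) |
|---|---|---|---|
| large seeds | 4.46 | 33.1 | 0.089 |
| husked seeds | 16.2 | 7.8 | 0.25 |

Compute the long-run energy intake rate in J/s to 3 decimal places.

0.754 J/s

R = (0.089×4.46 + 0.25×16.2) / (1 + 0.089×33.1 + 0.25×7.8) = 4.447/5.896 = 0.7542 J/s.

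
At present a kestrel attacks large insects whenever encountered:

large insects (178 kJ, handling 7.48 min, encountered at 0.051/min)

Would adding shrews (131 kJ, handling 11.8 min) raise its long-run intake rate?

Yes

Current rate: (0.051×178)/(1 + 0.051×7.48) = 6.571 kJ/min.
shrews: E/h = 131/11.8 = 11.1 kJ/min.
11.1 > 6.571, so adding shrews raises the average — include it.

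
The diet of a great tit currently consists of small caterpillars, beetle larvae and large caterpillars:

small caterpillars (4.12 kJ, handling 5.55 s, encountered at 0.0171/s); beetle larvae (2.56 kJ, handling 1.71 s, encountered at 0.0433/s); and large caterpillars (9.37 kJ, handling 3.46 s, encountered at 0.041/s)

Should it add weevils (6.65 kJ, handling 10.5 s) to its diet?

On small caterpillars, beetle larvae and large caterpillars alone, R = ΣλE/(1+Σλh) = 0.5655/1.311 = 0.4314 kJ/s.
weevils: E/h = 6.65/10.5 = 0.6333 kJ/s.
0.6333 > 0.4314, so adding weevils raises the average — include it.

Yes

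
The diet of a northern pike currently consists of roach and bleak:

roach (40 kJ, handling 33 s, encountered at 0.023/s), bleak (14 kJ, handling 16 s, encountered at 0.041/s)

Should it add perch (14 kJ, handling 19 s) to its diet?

Yes

Intake rate on the current diet: R = (0.023×40 + 0.041×14) / (1 + 0.023×33 + 0.041×16) = 1.494/2.415 = 0.6186 kJ/s.
perch: E/h = 14/19 = 0.7368 kJ/s.
0.7368 > 0.6186, so adding perch raises the average — include it.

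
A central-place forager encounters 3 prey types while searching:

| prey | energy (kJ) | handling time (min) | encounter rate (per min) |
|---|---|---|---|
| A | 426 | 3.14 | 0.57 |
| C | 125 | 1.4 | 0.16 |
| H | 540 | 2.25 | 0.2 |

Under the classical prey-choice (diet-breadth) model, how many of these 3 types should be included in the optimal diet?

2

Profitabilities (E/h, kJ/min): H 240, A 136, C 89.3. Add prey in this order while the next type's profitability exceeds the intake rate on those already taken.
Rate on top 1: 74.48. A: 136 > 74.48 → include.
Rate on top 2: 108.3. C: 89.3 < 108.3 → exclude; stop.
Optimal diet: H, A — 2 of 3 types.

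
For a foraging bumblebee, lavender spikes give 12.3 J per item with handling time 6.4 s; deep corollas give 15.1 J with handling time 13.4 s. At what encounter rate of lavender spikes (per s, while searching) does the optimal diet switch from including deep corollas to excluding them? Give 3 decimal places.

0.221 per s

The zero-one rule: include deep corollas iff E₂/h₂ > λE₁/(1+λh₁). Equality gives the switch point.
λE₁h₂ = E₂ + λE₂h₁ ⇒ λ = E₂/(E₁h₂ − E₂h₁) = 15.1/(164.8 − 96.64) = 0.2215 per s.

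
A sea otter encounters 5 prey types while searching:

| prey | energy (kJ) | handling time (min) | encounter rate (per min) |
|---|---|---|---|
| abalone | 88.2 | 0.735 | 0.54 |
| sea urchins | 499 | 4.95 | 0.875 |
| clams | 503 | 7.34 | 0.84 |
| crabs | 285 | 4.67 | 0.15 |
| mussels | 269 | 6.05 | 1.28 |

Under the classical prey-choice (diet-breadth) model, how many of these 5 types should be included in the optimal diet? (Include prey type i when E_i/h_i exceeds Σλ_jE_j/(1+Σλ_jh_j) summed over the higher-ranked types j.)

2

E/h in descending order: abalone 120, sea urchins 101, clams 68.5, crabs 61, mussels 44.5 kJ/min. The optimal diet is the largest prefix of this list for which every included type satisfies E_i/h_i > R on the types above it.
Rate on top 1: 34.1. sea urchins: 101 > 34.1 → include.
Rate on top 2: 84.54. clams: 68.5 < 84.54 → exclude; stop.
Optimal diet: abalone, sea urchins — 2 of 5 types.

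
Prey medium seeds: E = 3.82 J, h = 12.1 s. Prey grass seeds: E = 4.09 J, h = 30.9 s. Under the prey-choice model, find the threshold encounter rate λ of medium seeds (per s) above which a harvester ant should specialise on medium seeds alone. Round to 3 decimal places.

The zero-one rule: include grass seeds iff E₂/h₂ > λE₁/(1+λh₁). Equality gives the switch point.
λE₁h₂ = E₂ + λE₂h₁ ⇒ λ = E₂/(E₁h₂ − E₂h₁) = 4.09/(118 − 49.49) = 0.05967 per s.

0.060 per s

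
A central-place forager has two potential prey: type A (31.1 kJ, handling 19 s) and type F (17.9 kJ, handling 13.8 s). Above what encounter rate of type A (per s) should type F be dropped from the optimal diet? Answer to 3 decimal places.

At the threshold, the rate on type A alone equals the profitability of type F: λ·31.1/(1 + λ·19) = 17.9/13.8 = 1.297.
Rearranging, λ(31.1 − 1.297×19) = 1.297, so λ = 1.297/6.455 = 0.2009 per s.

0.201 per s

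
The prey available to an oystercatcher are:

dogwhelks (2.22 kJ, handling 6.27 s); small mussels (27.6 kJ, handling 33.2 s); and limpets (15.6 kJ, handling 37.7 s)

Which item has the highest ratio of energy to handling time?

Profitability E/h (kJ/s): dogwhelks = 2.22/6.27 = 0.354, small mussels = 27.6/33.2 = 0.831, limpets = 15.6/37.7 = 0.414.
Ranked: small mussels > limpets > dogwhelks.

small mussels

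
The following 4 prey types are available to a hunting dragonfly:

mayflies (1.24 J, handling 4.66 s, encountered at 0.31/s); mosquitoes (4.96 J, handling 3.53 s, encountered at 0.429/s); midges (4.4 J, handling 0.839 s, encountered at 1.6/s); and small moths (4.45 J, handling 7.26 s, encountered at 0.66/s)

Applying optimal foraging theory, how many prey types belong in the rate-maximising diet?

1

Rank by E/h (J/s): midges 5.24, mosquitoes 1.41, small moths 0.613, mayflies 0.266. Include each in turn until the next type's E/h falls below the running intake rate.
Rate on top 1: 3.005. mosquitoes: 1.41 < 3.005 → exclude; stop.
Optimal diet: midges — 1 of 4 types.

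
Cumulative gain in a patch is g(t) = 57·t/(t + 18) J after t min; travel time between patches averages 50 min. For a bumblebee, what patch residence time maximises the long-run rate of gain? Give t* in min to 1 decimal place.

30.0 min

By the marginal value theorem, leave when the instantaneous gain rate g'(t) equals the habitat-wide average g(t)/(T + t).
g'(t) = 57·18/(t + 18)². Setting 57·18/(t+18)² = 57t/[(t+18)(50+t)] gives 18(50+t) = t(t+18), so t² = 18×50 = 900.
t* = √900 = 30 min.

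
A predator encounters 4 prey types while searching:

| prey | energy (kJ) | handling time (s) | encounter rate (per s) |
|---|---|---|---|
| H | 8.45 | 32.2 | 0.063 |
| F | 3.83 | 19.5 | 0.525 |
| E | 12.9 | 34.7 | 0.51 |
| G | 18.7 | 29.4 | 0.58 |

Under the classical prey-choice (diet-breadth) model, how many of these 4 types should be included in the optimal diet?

1

Rank by E/h (kJ/s): G 0.636, E 0.372, H 0.262, F 0.196. Include each in turn until the next type's E/h falls below the running intake rate.
Rate on top 1: 0.6008. E: 0.372 < 0.6008 → exclude; stop.
Optimal diet: G — 1 of 4 types.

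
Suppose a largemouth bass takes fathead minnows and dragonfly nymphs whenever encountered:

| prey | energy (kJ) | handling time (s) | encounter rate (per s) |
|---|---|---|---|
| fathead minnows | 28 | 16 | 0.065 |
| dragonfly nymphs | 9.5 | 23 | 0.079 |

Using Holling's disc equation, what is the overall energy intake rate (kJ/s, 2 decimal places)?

0.67 kJ/s

Energy encountered per unit search time: 0.065×28 + 0.079×9.5 = 2.571 kJ/s.
Handling time per unit search time: 0.065×16 + 0.079×23 = 2.857.
Rate = 2.571/(1 + 2.857) = 0.6665 kJ/s.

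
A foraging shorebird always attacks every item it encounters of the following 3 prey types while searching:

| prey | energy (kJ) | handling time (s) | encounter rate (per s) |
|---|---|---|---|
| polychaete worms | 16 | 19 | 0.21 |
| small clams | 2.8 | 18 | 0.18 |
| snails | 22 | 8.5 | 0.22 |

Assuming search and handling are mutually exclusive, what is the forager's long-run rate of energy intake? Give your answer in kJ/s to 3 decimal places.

0.862 kJ/s

R = Σλ_iE_i / (1 + Σλ_ih_i)
Numerator: 0.21×16 + 0.18×2.8 + 0.22×22 = 8.704
Denominator: 1 + 0.21×19 + 0.18×18 + 0.22×8.5 = 10.1
R = 8.704/10.1 = 0.8618 kJ/s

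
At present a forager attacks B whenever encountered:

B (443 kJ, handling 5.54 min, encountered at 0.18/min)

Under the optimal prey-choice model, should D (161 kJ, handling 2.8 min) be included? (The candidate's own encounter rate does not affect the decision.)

Current rate: (0.18×443)/(1 + 0.18×5.54) = 39.93 kJ/min.
Profitability of D: 161/2.8 = 57.5 kJ/min.
57.5 > 39.93, so adding D raises the average — include it.

Yes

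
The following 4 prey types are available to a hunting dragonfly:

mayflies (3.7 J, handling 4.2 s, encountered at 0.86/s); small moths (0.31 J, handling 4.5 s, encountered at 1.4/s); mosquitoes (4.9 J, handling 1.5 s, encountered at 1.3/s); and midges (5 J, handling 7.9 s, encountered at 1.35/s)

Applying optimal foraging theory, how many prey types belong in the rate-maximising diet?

1

E/h in descending order: mosquitoes 3.27, mayflies 0.881, midges 0.633, small moths 0.0689 J/s. The optimal diet is the largest prefix of this list for which every included type satisfies E_i/h_i > R on the types above it.
Rate on top 1: 2.159. mayflies: 0.881 < 2.159 → exclude; stop.
Optimal diet: mosquitoes — 1 of 4 types.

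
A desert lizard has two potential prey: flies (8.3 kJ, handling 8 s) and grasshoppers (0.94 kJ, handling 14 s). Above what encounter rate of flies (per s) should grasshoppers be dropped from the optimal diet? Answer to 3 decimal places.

0.009 per s

Drop grasshoppers once their profitability E₂/h₂ falls below the rate achievable on flies alone: E₂/h₂ = λE₁/(1 + λh₁).
Solve for λ: λE₁h₂ = E₂(1 + λh₁) → λ(E₁h₂ − E₂h₁) = E₂ → λ = E₂/(E₁h₂ − E₂h₁).
λ = 0.94/(8.3×14 − 0.94×8) = 0.94/108.7 = 0.008649 per s.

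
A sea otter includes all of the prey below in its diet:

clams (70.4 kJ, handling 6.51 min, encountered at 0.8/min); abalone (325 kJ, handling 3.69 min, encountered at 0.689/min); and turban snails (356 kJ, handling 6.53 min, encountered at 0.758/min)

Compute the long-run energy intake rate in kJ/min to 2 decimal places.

R = (0.8×70.4 + 0.689×325 + 0.758×356) / (1 + 0.8×6.51 + 0.689×3.69 + 0.758×6.53) = 550.1/13.7 = 40.15 kJ/min.

40.15 kJ/min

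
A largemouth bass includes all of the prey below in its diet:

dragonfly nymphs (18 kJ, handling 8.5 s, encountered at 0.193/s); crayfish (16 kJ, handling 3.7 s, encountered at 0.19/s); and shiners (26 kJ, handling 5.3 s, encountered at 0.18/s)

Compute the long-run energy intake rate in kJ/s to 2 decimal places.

R = (0.193×18 + 0.19×16 + 0.18×26) / (1 + 0.193×8.5 + 0.19×3.7 + 0.18×5.3) = 11.19/4.298 = 2.605 kJ/s.

2.60 kJ/s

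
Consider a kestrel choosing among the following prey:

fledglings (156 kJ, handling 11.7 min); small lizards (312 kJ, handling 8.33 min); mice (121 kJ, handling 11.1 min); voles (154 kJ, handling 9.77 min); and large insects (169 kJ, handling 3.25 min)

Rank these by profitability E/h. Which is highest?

large insects

Profitability E/h (kJ/min): fledglings = 156/11.7 = 13.3, small lizards = 312/8.33 = 37.5, mice = 121/11.1 = 10.9, voles = 154/9.77 = 15.8, large insects = 169/3.25 = 52.
Ranked: large insects > small lizards > voles > fledglings > mice.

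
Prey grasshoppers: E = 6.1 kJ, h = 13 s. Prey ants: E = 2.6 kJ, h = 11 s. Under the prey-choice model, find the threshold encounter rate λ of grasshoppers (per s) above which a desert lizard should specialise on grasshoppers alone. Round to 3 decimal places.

Drop ants once their profitability E₂/h₂ falls below the rate achievable on grasshoppers alone: E₂/h₂ = λE₁/(1 + λh₁).
Solve for λ: λE₁h₂ = E₂(1 + λh₁) → λ(E₁h₂ − E₂h₁) = E₂ → λ = E₂/(E₁h₂ − E₂h₁).
λ = 2.6/(6.1×11 − 2.6×13) = 2.6/33.3 = 0.07808 per s.

0.078 per s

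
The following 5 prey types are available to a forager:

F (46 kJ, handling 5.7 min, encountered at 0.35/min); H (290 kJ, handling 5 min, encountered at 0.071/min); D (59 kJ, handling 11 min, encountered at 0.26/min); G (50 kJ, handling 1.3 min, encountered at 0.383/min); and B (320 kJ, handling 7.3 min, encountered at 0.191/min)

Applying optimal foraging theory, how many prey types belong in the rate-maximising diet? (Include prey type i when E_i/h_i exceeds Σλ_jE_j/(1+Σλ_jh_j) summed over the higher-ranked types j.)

E/h in descending order: H 58, B 43.8, G 38.5, F 8.07, D 5.36 kJ/min. The optimal diet is the largest prefix of this list for which every included type satisfies E_i/h_i > R on the types above it.
Rate on top 1: 15.2. B: 43.8 > 15.2 → include.
Rate on top 2: 29.72. G: 38.5 > 29.72 → include.
Rate on top 3: 31.06. F: 8.07 < 31.06 → exclude; stop.
Optimal diet: H, B, G — 3 of 5 types.

3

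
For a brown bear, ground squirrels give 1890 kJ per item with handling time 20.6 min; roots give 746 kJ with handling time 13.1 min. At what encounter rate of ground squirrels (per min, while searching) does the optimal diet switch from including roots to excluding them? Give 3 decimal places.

At the threshold, the rate on ground squirrels alone equals the profitability of roots: λ·1890/(1 + λ·20.6) = 746/13.1 = 56.95.
Rearranging, λ(1890 − 56.95×20.6) = 56.95, so λ = 56.95/716.9 = 0.07943 per min.

0.079 per min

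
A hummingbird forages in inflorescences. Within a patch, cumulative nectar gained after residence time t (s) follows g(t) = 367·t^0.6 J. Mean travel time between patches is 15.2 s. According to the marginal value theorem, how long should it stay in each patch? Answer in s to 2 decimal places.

22.80 s

By the marginal value theorem, leave when the instantaneous gain rate g'(t) equals the habitat-wide average g(t)/(T + t).
g'(t) = 0.6·367·t^-0.4. Setting 0.6·367·t^-0.4 = 367·t^0.6/(15.2+t) gives 0.6(15.2+t) = t, so 0.40·t = 0.6×15.2.
t* = 0.6×15.2/0.40 = 22.8 s.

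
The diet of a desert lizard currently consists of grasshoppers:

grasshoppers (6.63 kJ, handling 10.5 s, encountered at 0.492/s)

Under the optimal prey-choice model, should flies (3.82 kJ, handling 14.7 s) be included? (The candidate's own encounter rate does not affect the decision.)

Intake rate on the current diet: R = (0.492×6.63) / (1 + 0.492×10.5) = 3.262/6.166 = 0.529 kJ/s.
Profitability of flies: 3.82/14.7 = 0.2599 kJ/s.
0.2599 < 0.529, so adding flies would lower the average — exclude it.

No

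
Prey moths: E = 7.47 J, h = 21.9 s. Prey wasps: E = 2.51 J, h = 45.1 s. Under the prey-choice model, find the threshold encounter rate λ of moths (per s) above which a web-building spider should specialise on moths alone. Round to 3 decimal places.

0.009 per s

At the threshold, the rate on moths alone equals the profitability of wasps: λ·7.47/(1 + λ·21.9) = 2.51/45.1 = 0.05565.
Rearranging, λ(7.47 − 0.05565×21.9) = 0.05565, so λ = 0.05565/6.251 = 0.008903 per s.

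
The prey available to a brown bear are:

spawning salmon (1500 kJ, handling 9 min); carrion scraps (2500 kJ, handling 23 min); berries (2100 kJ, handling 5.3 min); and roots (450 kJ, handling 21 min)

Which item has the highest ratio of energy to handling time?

In descending order of E/h:
berries: 2100/5.3 = 396 kJ/min
spawning salmon: 1500/9 = 167 kJ/min
carrion scraps: 2500/23 = 109 kJ/min
roots: 450/21 = 21.4 kJ/min

berries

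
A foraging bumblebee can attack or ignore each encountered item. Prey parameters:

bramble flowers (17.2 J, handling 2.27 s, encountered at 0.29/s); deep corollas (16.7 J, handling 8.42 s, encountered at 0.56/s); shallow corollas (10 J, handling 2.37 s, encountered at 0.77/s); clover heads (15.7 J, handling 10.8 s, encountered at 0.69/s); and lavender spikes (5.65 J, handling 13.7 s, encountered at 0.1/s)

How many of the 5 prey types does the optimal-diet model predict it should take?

E/h in descending order: bramble flowers 7.58, shallow corollas 4.22, deep corollas 1.98, clover heads 1.45, lavender spikes 0.412 J/s. The optimal diet is the largest prefix of this list for which every included type satisfies E_i/h_i > R on the types above it.
Rate on top 1: 3.008. shallow corollas: 4.22 > 3.008 → include.
Rate on top 2: 3.643. deep corollas: 1.98 < 3.643 → exclude; stop.
Optimal diet: bramble flowers, shallow corollas — 2 of 5 types.

2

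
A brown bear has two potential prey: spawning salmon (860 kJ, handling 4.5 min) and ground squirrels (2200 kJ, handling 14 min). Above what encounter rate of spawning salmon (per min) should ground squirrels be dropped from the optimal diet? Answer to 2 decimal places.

At the threshold, the rate on spawning salmon alone equals the profitability of ground squirrels: λ·860/(1 + λ·4.5) = 2200/14 = 157.1.
Rearranging, λ(860 − 157.1×4.5) = 157.1, so λ = 157.1/152.9 = 1.028 per min.

1.03 per min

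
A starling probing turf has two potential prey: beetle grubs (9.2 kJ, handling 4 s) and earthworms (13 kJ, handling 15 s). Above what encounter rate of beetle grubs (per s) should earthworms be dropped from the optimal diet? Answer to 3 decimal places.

0.151 per s

Drop earthworms once their profitability E₂/h₂ falls below the rate achievable on beetle grubs alone: E₂/h₂ = λE₁/(1 + λh₁).
Solve for λ: λE₁h₂ = E₂(1 + λh₁) → λ(E₁h₂ − E₂h₁) = E₂ → λ = E₂/(E₁h₂ − E₂h₁).
λ = 13/(9.2×15 − 13×4) = 13/86 = 0.1512 per s.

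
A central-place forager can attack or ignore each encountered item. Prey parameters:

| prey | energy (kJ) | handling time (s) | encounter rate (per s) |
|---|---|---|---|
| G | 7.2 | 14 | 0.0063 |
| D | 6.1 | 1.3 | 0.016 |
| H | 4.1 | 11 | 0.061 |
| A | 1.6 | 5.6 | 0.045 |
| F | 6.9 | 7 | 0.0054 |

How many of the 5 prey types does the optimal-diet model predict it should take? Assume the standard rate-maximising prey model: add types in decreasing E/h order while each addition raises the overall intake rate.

5

E/h in descending order: D 4.69, F 0.986, G 0.514, H 0.373, A 0.286 kJ/s. The optimal diet is the largest prefix of this list for which every included type satisfies E_i/h_i > R on the types above it.
Rate on top 1: 0.09561. F: 0.986 > 0.09561 → include.
Rate on top 2: 0.1274. G: 0.514 > 0.1274 → include.
Rate on top 3: 0.1572. H: 0.373 > 0.1572 → include.
Rate on top 4: 0.2367. A: 0.286 > 0.2367 → include.
Optimal diet: D, F, G, H, A — 5 of 5 types.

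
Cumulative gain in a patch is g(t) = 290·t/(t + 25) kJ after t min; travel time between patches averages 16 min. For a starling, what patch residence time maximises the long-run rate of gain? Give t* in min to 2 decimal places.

20.00 min

By the marginal value theorem, leave when the instantaneous gain rate g'(t) equals the habitat-wide average g(t)/(T + t).
g'(t) = 290·25/(t + 25)². Setting 290·25/(t+25)² = 290t/[(t+25)(16+t)] gives 25(16+t) = t(t+25), so t² = 25×16 = 400.
t* = √400 = 20 min.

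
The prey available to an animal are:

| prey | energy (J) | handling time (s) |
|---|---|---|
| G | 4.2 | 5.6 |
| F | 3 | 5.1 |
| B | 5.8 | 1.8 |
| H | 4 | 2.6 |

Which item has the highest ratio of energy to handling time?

In descending order of E/h:
B: 5.8/1.8 = 3.22 J/s
H: 4/2.6 = 1.54 J/s
G: 4.2/5.6 = 0.75 J/s
F: 3/5.1 = 0.588 J/s

B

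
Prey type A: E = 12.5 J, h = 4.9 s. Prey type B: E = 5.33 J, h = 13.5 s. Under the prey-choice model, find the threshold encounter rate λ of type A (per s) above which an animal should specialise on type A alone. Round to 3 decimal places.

0.037 per s

Drop type B once their profitability E₂/h₂ falls below the rate achievable on type A alone: E₂/h₂ = λE₁/(1 + λh₁).
Solve for λ: λE₁h₂ = E₂(1 + λh₁) → λ(E₁h₂ − E₂h₁) = E₂ → λ = E₂/(E₁h₂ − E₂h₁).
λ = 5.33/(12.5×13.5 − 5.33×4.9) = 5.33/142.6 = 0.03737 per s.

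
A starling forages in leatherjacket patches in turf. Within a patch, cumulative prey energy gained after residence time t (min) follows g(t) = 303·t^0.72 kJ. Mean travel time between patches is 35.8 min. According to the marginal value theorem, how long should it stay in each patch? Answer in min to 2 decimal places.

92.06 min

Optimal t* satisfies g'(t*) = g(t*)/(T + t*).
g'(t) = 0.72·303·t^-0.28. Setting 0.72·303·t^-0.28 = 303·t^0.72/(35.8+t) gives 0.72(35.8+t) = t, so 0.28·t = 0.72×35.8.
t* = 0.72×35.8/0.28 = 92.06 min.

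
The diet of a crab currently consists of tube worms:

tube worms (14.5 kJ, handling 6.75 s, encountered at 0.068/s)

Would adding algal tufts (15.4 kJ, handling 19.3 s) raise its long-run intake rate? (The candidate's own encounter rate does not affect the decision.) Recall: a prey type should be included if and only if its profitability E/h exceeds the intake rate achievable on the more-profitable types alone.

Intake rate on the current diet: R = (0.068×14.5) / (1 + 0.068×6.75) = 0.986/1.459 = 0.6758 kJ/s.
Profitability of algal tufts: 15.4/19.3 = 0.7979 kJ/s.
Since 0.7979 > R, including algal tufts increases the long-run rate.

Yes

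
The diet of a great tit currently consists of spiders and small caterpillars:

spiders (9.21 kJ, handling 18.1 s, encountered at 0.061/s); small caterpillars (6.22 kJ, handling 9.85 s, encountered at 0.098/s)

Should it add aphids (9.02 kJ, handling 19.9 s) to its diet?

Yes

Intake rate on the current diet: R = (0.061×9.21 + 0.098×6.22) / (1 + 0.061×18.1 + 0.098×9.85) = 1.171/3.069 = 0.3816 kJ/s.
Profitability of aphids: 9.02/19.9 = 0.4533 kJ/s.
Since 0.4533 > R, including aphids increases the long-run rate.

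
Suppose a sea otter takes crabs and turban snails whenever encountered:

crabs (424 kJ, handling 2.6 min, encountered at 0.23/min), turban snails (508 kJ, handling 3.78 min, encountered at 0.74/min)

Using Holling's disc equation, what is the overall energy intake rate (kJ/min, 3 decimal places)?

R = (0.23×424 + 0.74×508) / (1 + 0.23×2.6 + 0.74×3.78) = 473.4/4.395 = 107.7 kJ/min.

107.718 kJ/min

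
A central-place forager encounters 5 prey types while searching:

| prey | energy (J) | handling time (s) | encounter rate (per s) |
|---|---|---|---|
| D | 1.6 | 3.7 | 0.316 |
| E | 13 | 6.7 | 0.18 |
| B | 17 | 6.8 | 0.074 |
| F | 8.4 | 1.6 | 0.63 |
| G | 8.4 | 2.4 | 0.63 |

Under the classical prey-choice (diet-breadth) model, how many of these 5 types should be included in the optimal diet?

2

E/h in descending order: F 5.25, G 3.5, B 2.5, E 1.94, D 0.432 J/s. The optimal diet is the largest prefix of this list for which every included type satisfies E_i/h_i > R on the types above it.
Rate on top 1: 2.635. G: 3.5 > 2.635 → include.
Rate on top 2: 3.007. B: 2.5 < 3.007 → exclude; stop.
Optimal diet: F, G — 2 of 5 types.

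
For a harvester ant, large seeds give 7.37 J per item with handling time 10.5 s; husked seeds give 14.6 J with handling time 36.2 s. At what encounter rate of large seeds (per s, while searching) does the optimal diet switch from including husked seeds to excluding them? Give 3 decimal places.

Drop husked seeds once their profitability E₂/h₂ falls below the rate achievable on large seeds alone: E₂/h₂ = λE₁/(1 + λh₁).
Solve for λ: λE₁h₂ = E₂(1 + λh₁) → λ(E₁h₂ − E₂h₁) = E₂ → λ = E₂/(E₁h₂ − E₂h₁).
λ = 14.6/(7.37×36.2 − 14.6×10.5) = 14.6/113.5 = 0.1286 per s.

0.129 per s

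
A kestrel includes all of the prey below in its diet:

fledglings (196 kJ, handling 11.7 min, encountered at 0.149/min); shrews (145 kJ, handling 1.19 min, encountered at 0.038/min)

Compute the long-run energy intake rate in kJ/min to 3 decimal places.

R = (0.149×196 + 0.038×145) / (1 + 0.149×11.7 + 0.038×1.19) = 34.71/2.789 = 12.45 kJ/min.

12.449 kJ/min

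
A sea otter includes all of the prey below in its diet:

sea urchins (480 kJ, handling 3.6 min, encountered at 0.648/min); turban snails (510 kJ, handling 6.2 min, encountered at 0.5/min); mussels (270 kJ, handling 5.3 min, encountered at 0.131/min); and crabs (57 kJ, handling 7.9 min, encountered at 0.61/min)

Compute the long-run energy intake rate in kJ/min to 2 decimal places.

53.25 kJ/min

R = (0.648×480 + 0.5×510 + 0.131×270 + 0.61×57) / (1 + 0.648×3.6 + 0.5×6.2 + 0.131×5.3 + 0.61×7.9) = 636.2/11.95 = 53.25 kJ/min.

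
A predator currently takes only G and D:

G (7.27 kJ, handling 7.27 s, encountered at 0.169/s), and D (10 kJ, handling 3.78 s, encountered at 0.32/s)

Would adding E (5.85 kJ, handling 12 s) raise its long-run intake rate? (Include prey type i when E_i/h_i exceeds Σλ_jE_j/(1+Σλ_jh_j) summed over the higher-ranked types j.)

On G and D alone, R = ΣλE/(1+Σλh) = 4.429/3.438 = 1.288 kJ/s.
E: E/h = 5.85/12 = 0.4875 kJ/s.
Since 0.4875 < R, time spent handling E is better spent searching.

No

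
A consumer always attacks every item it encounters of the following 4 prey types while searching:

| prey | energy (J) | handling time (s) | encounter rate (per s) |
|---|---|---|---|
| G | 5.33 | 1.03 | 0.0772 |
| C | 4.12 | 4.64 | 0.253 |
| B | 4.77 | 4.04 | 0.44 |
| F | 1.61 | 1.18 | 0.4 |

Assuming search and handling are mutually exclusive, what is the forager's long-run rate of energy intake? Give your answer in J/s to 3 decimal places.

R = (0.0772×5.33 + 0.253×4.12 + 0.44×4.77 + 0.4×1.61) / (1 + 0.0772×1.03 + 0.253×4.64 + 0.44×4.04 + 0.4×1.18) = 4.197/4.503 = 0.932 J/s.

0.932 J/s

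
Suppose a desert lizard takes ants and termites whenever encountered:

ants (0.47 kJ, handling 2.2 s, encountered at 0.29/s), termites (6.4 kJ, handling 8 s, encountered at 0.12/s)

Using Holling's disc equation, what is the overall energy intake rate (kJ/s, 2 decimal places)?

0.35 kJ/s

R = Σλ_iE_i / (1 + Σλ_ih_i)
Numerator: 0.29×0.47 + 0.12×6.4 = 0.9043
Denominator: 1 + 0.29×2.2 + 0.12×8 = 2.598
R = 0.9043/2.598 = 0.3481 kJ/s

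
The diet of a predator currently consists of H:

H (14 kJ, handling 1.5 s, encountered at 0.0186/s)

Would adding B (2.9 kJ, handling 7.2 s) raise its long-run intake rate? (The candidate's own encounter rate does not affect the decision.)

Yes

Current rate: (0.0186×14)/(1 + 0.0186×1.5) = 0.2533 kJ/s.
B: E/h = 2.9/7.2 = 0.4028 kJ/s.
Since 0.4028 > R, including B increases the long-run rate.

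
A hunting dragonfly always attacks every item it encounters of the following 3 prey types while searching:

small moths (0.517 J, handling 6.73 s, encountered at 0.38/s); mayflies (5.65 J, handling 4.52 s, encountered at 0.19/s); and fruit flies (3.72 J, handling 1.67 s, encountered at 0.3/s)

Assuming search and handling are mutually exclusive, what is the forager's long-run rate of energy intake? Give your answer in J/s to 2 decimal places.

R = (0.38×0.517 + 0.19×5.65 + 0.3×3.72) / (1 + 0.38×6.73 + 0.19×4.52 + 0.3×1.67) = 2.386/4.917 = 0.4852 J/s.

0.49 J/s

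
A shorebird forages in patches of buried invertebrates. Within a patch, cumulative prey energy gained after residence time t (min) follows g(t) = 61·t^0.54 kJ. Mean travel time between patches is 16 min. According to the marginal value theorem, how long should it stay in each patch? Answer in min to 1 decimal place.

Optimal t* satisfies g'(t*) = g(t*)/(T + t*).
g'(t) = 0.54·61·t^-0.46. Setting 0.54·61·t^-0.46 = 61·t^0.54/(16+t) gives 0.54(16+t) = t, so 0.46·t = 0.54×16.
t* = 0.54×16/0.46 = 18.78 min.

18.8 min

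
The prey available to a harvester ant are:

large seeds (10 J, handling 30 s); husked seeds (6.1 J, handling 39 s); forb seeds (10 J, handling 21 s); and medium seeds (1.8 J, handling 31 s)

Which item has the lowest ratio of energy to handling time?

medium seeds

Profitability E/h (J/s): large seeds = 10/30 = 0.333, husked seeds = 6.1/39 = 0.156, forb seeds = 10/21 = 0.476, medium seeds = 1.8/31 = 0.0581.
Ranked: forb seeds > large seeds > husked seeds > medium seeds.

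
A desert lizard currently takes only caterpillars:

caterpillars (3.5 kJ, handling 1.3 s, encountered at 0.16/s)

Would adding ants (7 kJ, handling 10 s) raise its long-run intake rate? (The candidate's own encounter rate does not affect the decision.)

Yes

Intake rate on the current diet: R = (0.16×3.5) / (1 + 0.16×1.3) = 0.56/1.208 = 0.4636 kJ/s.
Profitability of ants: 7/10 = 0.7 kJ/s.
0.7 > 0.4636, so adding ants raises the average — include it.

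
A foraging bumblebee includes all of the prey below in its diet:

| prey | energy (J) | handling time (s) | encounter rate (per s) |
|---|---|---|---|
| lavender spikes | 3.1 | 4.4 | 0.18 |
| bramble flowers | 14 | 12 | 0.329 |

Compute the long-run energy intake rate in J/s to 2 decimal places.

0.90 J/s

Energy encountered per unit search time: 0.18×3.1 + 0.329×14 = 5.164 J/s.
Handling time per unit search time: 0.18×4.4 + 0.329×12 = 4.74.
Rate = 5.164/(1 + 4.74) = 0.8997 J/s.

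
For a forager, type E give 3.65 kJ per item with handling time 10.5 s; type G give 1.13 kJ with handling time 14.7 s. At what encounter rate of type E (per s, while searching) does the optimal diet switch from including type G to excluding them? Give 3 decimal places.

Drop type G once their profitability E₂/h₂ falls below the rate achievable on type E alone: E₂/h₂ = λE₁/(1 + λh₁).
Solve for λ: λE₁h₂ = E₂(1 + λh₁) → λ(E₁h₂ − E₂h₁) = E₂ → λ = E₂/(E₁h₂ − E₂h₁).
λ = 1.13/(3.65×14.7 − 1.13×10.5) = 1.13/41.79 = 0.02704 per s.

0.027 per s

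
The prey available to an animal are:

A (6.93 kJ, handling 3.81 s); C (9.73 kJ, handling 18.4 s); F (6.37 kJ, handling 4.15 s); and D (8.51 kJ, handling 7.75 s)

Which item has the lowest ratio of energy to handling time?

C

Profitability E/h (kJ/s): A = 6.93/3.81 = 1.82, C = 9.73/18.4 = 0.529, F = 6.37/4.15 = 1.53, D = 8.51/7.75 = 1.1.
Ranked: A > F > D > C.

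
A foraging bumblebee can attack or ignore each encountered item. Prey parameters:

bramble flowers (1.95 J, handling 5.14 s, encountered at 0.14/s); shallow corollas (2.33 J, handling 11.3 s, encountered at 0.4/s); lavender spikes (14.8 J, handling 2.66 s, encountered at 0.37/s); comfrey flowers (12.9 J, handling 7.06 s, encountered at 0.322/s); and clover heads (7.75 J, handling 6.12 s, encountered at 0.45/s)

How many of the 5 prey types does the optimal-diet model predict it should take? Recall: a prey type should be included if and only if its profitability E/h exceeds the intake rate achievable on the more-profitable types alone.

E/h in descending order: lavender spikes 5.56, comfrey flowers 1.83, clover heads 1.27, bramble flowers 0.379, shallow corollas 0.206 J/s. The optimal diet is the largest prefix of this list for which every included type satisfies E_i/h_i > R on the types above it.
Rate on top 1: 2.76. comfrey flowers: 1.83 < 2.76 → exclude; stop.
Optimal diet: lavender spikes — 1 of 5 types.

1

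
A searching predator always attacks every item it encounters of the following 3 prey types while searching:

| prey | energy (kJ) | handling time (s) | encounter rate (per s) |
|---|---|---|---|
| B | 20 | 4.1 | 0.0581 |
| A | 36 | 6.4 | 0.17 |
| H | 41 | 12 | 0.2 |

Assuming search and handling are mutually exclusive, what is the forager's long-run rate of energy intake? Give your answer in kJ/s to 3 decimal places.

Energy encountered per unit search time: 0.0581×20 + 0.17×36 + 0.2×41 = 15.48 kJ/s.
Handling time per unit search time: 0.0581×4.1 + 0.17×6.4 + 0.2×12 = 3.726.
Rate = 15.48/(1 + 3.726) = 3.276 kJ/s.

3.276 kJ/s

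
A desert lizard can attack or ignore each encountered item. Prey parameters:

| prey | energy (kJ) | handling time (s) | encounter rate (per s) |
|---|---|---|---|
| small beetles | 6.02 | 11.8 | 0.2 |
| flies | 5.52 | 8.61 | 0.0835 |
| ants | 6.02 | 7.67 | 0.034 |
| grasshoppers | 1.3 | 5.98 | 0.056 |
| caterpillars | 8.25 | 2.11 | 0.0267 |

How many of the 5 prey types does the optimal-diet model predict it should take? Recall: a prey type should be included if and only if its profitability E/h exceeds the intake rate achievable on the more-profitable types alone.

E/h in descending order: caterpillars 3.91, ants 0.785, flies 0.641, small beetles 0.51, grasshoppers 0.217 kJ/s. The optimal diet is the largest prefix of this list for which every included type satisfies E_i/h_i > R on the types above it.
Rate on top 1: 0.2085. ants: 0.785 > 0.2085 → include.
Rate on top 2: 0.3226. flies: 0.641 > 0.3226 → include.
Rate on top 3: 0.4351. small beetles: 0.51 > 0.4351 → include.
Rate on top 4: 0.4754. grasshoppers: 0.217 < 0.4754 → exclude; stop.
Optimal diet: caterpillars, ants, flies, small beetles — 4 of 5 types.

4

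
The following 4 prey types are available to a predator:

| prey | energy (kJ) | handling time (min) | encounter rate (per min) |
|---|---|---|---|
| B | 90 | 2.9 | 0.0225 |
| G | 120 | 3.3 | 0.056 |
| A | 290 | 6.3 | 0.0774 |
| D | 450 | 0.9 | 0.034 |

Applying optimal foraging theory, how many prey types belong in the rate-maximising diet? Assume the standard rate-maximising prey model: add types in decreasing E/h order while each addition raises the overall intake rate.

Rank by E/h (kJ/min): D 500, A 46, G 36.4, B 31. Include each in turn until the next type's E/h falls below the running intake rate.
Rate on top 1: 14.85. A: 46 > 14.85 → include.
Rate on top 2: 24.86. G: 36.4 > 24.86 → include.
Rate on top 3: 26.11. B: 31 > 26.11 → include.
Optimal diet: D, A, G, B — 4 of 4 types.

4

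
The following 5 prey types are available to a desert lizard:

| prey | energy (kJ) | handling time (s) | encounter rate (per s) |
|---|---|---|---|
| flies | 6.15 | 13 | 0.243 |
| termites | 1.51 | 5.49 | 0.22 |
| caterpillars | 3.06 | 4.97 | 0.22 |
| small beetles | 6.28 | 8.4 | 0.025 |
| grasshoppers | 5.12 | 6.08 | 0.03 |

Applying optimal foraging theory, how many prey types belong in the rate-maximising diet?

Rank by E/h (kJ/s): grasshoppers 0.842, small beetles 0.748, caterpillars 0.616, flies 0.473, termites 0.275. Include each in turn until the next type's E/h falls below the running intake rate.
Rate on top 1: 0.1299. small beetles: 0.748 > 0.1299 → include.
Rate on top 2: 0.2231. caterpillars: 0.616 > 0.2231 → include.
Rate on top 3: 0.3958. flies: 0.473 > 0.3958 → include.
Rate on top 4: 0.439. termites: 0.275 < 0.439 → exclude; stop.
Optimal diet: grasshoppers, small beetles, caterpillars, flies — 4 of 5 types.

4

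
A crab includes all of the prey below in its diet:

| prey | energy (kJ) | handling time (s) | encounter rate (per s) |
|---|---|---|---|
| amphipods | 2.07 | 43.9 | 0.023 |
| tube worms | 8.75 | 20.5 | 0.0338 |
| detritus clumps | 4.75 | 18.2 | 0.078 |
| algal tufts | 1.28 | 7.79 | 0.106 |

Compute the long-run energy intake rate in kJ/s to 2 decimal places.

Energy encountered per unit search time: 0.023×2.07 + 0.0338×8.75 + 0.078×4.75 + 0.106×1.28 = 0.8495 kJ/s.
Handling time per unit search time: 0.023×43.9 + 0.0338×20.5 + 0.078×18.2 + 0.106×7.79 = 3.948.
Rate = 0.8495/(1 + 3.948) = 0.1717 kJ/s.

0.17 kJ/s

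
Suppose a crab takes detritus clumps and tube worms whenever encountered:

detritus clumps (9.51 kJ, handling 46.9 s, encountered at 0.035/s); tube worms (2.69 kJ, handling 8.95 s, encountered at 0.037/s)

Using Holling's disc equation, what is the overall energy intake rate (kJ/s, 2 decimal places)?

R = (0.035×9.51 + 0.037×2.69) / (1 + 0.035×46.9 + 0.037×8.95) = 0.4324/2.973 = 0.1455 kJ/s.

0.15 kJ/s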